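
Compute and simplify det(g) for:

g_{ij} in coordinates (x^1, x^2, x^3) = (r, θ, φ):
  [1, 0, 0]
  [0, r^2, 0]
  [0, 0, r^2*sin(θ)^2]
Diagonal metric: det(g) = g_{11}·g_{22}·g_{33}
= (1)·(r^2)·(r^2*sin(θ)^2)
det(g) = r^4*sin(θ)^2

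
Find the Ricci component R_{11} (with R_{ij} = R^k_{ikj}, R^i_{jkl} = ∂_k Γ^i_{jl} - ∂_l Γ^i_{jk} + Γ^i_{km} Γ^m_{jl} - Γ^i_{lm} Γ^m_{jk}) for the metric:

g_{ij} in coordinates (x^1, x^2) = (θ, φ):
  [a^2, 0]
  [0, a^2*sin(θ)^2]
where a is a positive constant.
Non-zero Christoffel symbols (Γ^k_{ij} = Γ^k_{ji}):
Γ^θ_{φ φ} = -sin(2*θ)/2
Γ^φ_{θ φ} = 1/tan(θ)
R^θ_{θ θ θ} = 0 (a repeated index in an antisymmetric pair)
R^φ_{θ φ θ} = ∂_φ Γ^φ_{θ θ} - ∂_θ Γ^φ_{θ φ} + Γ^φ_{φ m} Γ^m_{θ θ} - Γ^φ_{θ m} Γ^m_{θ φ}
  = (0) - (-1/sin(θ)^2) + (0) - (1/tan(θ)^2) = 1
R_{θθ} = R^θ_{θ θ θ} + R^φ_{θ φ θ} = (0) + (1) = 1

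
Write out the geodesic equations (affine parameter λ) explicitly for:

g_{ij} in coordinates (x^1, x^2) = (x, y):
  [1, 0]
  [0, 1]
Geodesic equation: d^2x^k/dλ^2 + Γ^k_{ij} (dx^i/dλ)(dx^j/dλ) = 0.
All Christoffel symbols vanish, so the geodesics are straight lines:
d^2x/dλ^2 = 0
d^2y/dλ^2 = 0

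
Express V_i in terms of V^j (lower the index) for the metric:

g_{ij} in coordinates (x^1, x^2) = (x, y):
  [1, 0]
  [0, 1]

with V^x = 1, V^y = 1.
V_i = g_{ij} V^j:
V_x = (1)(1) + (0)(1) = 1
V_y = (0)(1) + (1)(1) = 1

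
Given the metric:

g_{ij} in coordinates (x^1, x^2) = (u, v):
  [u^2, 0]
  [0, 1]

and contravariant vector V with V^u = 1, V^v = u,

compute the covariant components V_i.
V_i = g_{ij} V^j:
V_u = (u^2)(1) + (0)(u) = u^2
V_v = (0)(1) + (1)(u) = u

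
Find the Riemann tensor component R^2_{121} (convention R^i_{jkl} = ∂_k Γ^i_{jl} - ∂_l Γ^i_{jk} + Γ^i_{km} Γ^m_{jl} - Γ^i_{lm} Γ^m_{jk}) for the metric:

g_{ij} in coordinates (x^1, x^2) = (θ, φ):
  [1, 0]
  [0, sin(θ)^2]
Non-zero Christoffel symbols (Γ^k_{ij} = Γ^k_{ji}):
Γ^θ_{φ φ} = -sin(2*θ)/2
Γ^φ_{θ φ} = 1/tan(θ)
R^φ_{θ φ θ} = ∂_φ Γ^φ_{θ θ} - ∂_θ Γ^φ_{θ φ} + Γ^φ_{φ m} Γ^m_{θ θ} - Γ^φ_{θ m} Γ^m_{θ φ}
  = (0) - (-1/sin(θ)^2) + (0) - (1/tan(θ)^2) = 1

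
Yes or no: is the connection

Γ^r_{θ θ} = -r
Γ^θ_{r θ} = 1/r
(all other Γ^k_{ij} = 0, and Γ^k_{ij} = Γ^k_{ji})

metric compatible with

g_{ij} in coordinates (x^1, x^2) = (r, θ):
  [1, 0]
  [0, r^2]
Using ∇_k g_{ij} = ∂_k g_{ij} - Γ^m_{ki} g_{mj} - Γ^m_{kj} g_{im}:
e.g. ∇_r g_{θθ} = (2*r) - (r) - (r) = 0
Every component ∇_k g_{ij} vanishes: the connection is metric compatible.
Yes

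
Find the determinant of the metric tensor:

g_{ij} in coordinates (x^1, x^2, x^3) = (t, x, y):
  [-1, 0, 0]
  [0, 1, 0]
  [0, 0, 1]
Diagonal metric: det(g) = g_{11}·g_{22}·g_{33}
= (-1)·(1)·(1)
det(g) = -1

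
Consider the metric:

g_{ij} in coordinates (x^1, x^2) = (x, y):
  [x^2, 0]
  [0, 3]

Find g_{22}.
With x^1 = x, x^2 = y, g_{22} = g_{yy} is the row-2, column-2 entry of the matrix.
g_{22} = 3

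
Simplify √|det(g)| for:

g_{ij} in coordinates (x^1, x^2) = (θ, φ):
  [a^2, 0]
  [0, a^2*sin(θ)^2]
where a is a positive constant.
det(g) = a^4*sin(θ)^2
√|det(g)| = a^2*sin(θ) (taking 0 < θ < π so that |sin(θ)| = sin(θ))
Volume element: dV = a^2*sin(θ) dθ dφ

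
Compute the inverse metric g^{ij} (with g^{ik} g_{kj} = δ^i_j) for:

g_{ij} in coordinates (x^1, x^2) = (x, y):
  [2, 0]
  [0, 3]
The metric is diagonal, so g^{ij} is diagonal with entries 1/g_{ii}: diag(1/2, 1/3).
g^{ij}:
  [1/2, 0]
  [0, 1/3]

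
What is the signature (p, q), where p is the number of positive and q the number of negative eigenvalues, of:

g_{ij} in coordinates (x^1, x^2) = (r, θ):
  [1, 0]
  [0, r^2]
The metric is diagonal, so its eigenvalues are the diagonal entries: 1, r^2 (at a generic point, where coordinate-dependent entries are positive).
2 positive, 0 negative.
(2, 0) - Riemannian (positive definite)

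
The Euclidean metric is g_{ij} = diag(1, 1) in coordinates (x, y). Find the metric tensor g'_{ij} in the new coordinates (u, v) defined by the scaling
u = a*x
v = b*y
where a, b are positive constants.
Invert the transformation: x = u/a, y = v/b
g'_{ij} = (∂x^k/∂x'^i)(∂x^l/∂x'^j) g_{kl}; with g_{kl} = δ_{kl} this is Σ_k (∂x^k/∂x'^i)(∂x^k/∂x'^j).
Jacobian: ∂x/∂u = 1/a, ∂x/∂v = 0, ∂y/∂u = 0, ∂y/∂v = 1/b
g'_{uu} = (1/a)(1/a) + (0)(0) = 1/a^2
g'_{uv} = (1/a)(0) + (0)(1/b) = 0
g'_{vv} = (0)(0) + (1/b)(1/b) = 1/b^2
g'_{ij} = diag(1/a^2, 1/b^2)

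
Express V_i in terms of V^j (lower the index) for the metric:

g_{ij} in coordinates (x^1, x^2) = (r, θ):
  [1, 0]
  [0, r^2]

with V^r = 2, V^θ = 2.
V_i = g_{ij} V^j:
V_r = (1)(2) + (0)(2) = 2
V_θ = (0)(2) + (r^2)(2) = 2*r^2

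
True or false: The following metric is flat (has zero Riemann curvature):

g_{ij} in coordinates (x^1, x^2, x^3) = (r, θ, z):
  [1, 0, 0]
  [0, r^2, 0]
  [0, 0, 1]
Non-zero Christoffel symbols:
Γ^r_{θ θ} = -r
Γ^θ_{r θ} = 1/r
Ricci tensor: R_{rr} = 0, R_{rθ} = 0, R_{rz} = 0, R_{θθ} = 0, R_{θz} = 0, R_{zz} = 0
All R_{ij} vanish; in 3 dimensions the Riemann tensor is fully determined by the Ricci tensor, so R^i_{jkl} = 0: the metric is flat (curvilinear coordinates on flat space).
True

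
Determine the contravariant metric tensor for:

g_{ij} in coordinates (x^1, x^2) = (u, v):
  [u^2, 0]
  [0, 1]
The metric is diagonal, so g^{ij} is diagonal with entries 1/g_{ii}: diag(1/(u^2), 1).
g^{ij}:
  [1/u^2, 0]
  [0, 1]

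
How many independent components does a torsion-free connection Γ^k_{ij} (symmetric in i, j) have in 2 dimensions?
Γ^k_{ij} has n choices for the upper index and n(n+1)/2 independent symmetric lower index pairs.
Total = 2 × 2×3/2 = 2 × 3 = 6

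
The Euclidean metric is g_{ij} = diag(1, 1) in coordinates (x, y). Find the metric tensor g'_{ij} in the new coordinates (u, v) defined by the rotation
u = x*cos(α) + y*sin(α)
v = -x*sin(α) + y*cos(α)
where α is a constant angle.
Invert the transformation: x = u*cos(α) - v*sin(α), y = u*sin(α) + v*cos(α)
g'_{ij} = (∂x^k/∂x'^i)(∂x^l/∂x'^j) g_{kl}; with g_{kl} = δ_{kl} this is Σ_k (∂x^k/∂x'^i)(∂x^k/∂x'^j).
Jacobian: ∂x/∂u = cos(α), ∂x/∂v = -sin(α), ∂y/∂u = sin(α), ∂y/∂v = cos(α)
g'_{uu} = (cos(α))(cos(α)) + (sin(α))(sin(α)) = 1
g'_{uv} = (cos(α))(-sin(α)) + (sin(α))(cos(α)) = 0
g'_{vv} = (-sin(α))(-sin(α)) + (cos(α))(cos(α)) = 1
g'_{ij} = diag(1, 1)
The Euclidean metric is invariant under rotations.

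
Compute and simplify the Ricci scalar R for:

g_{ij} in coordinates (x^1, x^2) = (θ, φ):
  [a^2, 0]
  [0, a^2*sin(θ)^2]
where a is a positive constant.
Non-zero Christoffel symbols (Γ^k_{ij} = Γ^k_{ji}):
Γ^θ_{φ φ} = -sin(2*θ)/2
Γ^φ_{θ φ} = 1/tan(θ)
Ricci tensor (R_{ij} = R^k_{ikj}): R_{θθ} = 1, R_{θφ} = 0, R_{φφ} = sin(θ)^2
Inverse metric: g^{θθ} = 1/a^2, g^{φφ} = 1/(a^2*sin(θ)^2)
R = g^{ij} R_{ij} = (1/a^2)(1) + (1/(a^2*sin(θ)^2))(sin(θ)^2) = 2/a^2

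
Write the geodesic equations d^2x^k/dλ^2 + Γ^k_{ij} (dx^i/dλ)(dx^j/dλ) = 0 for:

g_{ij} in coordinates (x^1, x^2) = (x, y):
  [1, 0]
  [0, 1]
Geodesic equation: d^2x^k/dλ^2 + Γ^k_{ij} (dx^i/dλ)(dx^j/dλ) = 0.
All Christoffel symbols vanish, so the geodesics are straight lines:
d^2x/dλ^2 = 0
d^2y/dλ^2 = 0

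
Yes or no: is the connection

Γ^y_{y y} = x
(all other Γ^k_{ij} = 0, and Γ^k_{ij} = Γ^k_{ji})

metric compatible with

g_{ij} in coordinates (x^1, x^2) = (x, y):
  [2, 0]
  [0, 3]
Using ∇_k g_{ij} = ∂_k g_{ij} - Γ^m_{ki} g_{mj} - Γ^m_{kj} g_{im}:
∇_y g_{yy} = (0) - (3*x) - (3*x) = -6*x ≠ 0
So the connection is not metric compatible (it is not the Levi-Civita connection).
No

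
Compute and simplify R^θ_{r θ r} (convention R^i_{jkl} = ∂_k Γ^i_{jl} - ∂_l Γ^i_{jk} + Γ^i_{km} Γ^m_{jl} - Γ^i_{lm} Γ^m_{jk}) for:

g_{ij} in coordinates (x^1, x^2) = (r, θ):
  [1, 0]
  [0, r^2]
Non-zero Christoffel symbols (Γ^k_{ij} = Γ^k_{ji}):
Γ^r_{θ θ} = -r
Γ^θ_{r θ} = 1/r
R^θ_{r θ r} = ∂_θ Γ^θ_{r r} - ∂_r Γ^θ_{r θ} + Γ^θ_{θ m} Γ^m_{r r} - Γ^θ_{r m} Γ^m_{r θ}
  = (0) - (-1/r^2) + (0) - (1/r^2) = 0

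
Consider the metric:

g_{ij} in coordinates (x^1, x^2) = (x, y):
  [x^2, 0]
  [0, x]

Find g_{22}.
With x^1 = x, x^2 = y, g_{22} = g_{yy} is the row-2, column-2 entry of the matrix.
g_{22} = x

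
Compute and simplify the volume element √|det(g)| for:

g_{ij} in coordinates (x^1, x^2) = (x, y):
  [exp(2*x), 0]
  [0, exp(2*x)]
det(g) = exp(4*x)
√|det(g)| = exp(2*x)
Volume element: dV = exp(2*x) dx dy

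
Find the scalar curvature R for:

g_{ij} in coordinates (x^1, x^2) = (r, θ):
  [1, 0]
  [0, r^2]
Non-zero Christoffel symbols (Γ^k_{ij} = Γ^k_{ji}):
Γ^r_{θ θ} = -r
Γ^θ_{r θ} = 1/r
Ricci tensor (R_{ij} = R^k_{ikj}): R_{rr} = 0, R_{rθ} = 0, R_{θθ} = 0
Inverse metric: g^{rr} = 1, g^{θθ} = 1/r^2
R = g^{ij} R_{ij} = (1)(0) + (1/r^2)(0) = 0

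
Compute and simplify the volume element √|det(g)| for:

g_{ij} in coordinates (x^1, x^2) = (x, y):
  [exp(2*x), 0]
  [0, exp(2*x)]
det(g) = exp(4*x)
√|det(g)| = exp(2*x)
Volume element: dV = exp(2*x) dx dy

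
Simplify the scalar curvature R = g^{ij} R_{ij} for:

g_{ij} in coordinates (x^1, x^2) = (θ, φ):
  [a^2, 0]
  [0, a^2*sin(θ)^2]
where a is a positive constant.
Non-zero Christoffel symbols (Γ^k_{ij} = Γ^k_{ji}):
Γ^θ_{φ φ} = -sin(2*θ)/2
Γ^φ_{θ φ} = 1/tan(θ)
Ricci tensor (R_{ij} = R^k_{ikj}): R_{θθ} = 1, R_{θφ} = 0, R_{φφ} = sin(θ)^2
Inverse metric: g^{θθ} = 1/a^2, g^{φφ} = 1/(a^2*sin(θ)^2)
R = g^{ij} R_{ij} = (1/a^2)(1) + (1/(a^2*sin(θ)^2))(sin(θ)^2) = 2/a^2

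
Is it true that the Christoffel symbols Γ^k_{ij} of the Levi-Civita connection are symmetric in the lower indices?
The Levi-Civita connection is torsion-free, which is exactly Γ^k_{ij} = Γ^k_{ji}.
Yes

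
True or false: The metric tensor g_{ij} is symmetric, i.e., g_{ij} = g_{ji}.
By definition the metric is a symmetric bilinear form, g_{ij} = g_{ji}.
True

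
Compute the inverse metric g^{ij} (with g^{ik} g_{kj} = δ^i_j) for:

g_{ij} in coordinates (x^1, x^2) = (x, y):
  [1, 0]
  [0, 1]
The metric is diagonal, so g^{ij} is diagonal with entries 1/g_{ii}: diag(1, 1).
g^{ij}:
  [1, 0]
  [0, 1]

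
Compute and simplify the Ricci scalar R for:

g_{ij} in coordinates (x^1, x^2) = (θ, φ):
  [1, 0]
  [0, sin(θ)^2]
Non-zero Christoffel symbols (Γ^k_{ij} = Γ^k_{ji}):
Γ^θ_{φ φ} = -sin(2*θ)/2
Γ^φ_{θ φ} = 1/tan(θ)
Ricci tensor (R_{ij} = R^k_{ikj}): R_{θθ} = 1, R_{θφ} = 0, R_{φφ} = sin(θ)^2
Inverse metric: g^{θθ} = 1, g^{φφ} = 1/sin(θ)^2
R = g^{ij} R_{ij} = (1)(1) + (1/sin(θ)^2)(sin(θ)^2) = 2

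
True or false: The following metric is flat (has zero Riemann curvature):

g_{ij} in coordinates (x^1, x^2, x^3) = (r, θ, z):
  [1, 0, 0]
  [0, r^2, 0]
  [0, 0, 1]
Non-zero Christoffel symbols:
Γ^r_{θ θ} = -r
Γ^θ_{r θ} = 1/r
Ricci tensor: R_{rr} = 0, R_{rθ} = 0, R_{rz} = 0, R_{θθ} = 0, R_{θz} = 0, R_{zz} = 0
All R_{ij} vanish; in 3 dimensions the Riemann tensor is fully determined by the Ricci tensor, so R^i_{jkl} = 0: the metric is flat (curvilinear coordinates on flat space).
True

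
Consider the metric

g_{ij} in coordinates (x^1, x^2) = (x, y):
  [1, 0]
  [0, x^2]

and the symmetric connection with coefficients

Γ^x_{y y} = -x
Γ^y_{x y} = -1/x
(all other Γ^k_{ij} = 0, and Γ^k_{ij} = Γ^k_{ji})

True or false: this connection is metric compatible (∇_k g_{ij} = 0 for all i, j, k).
Using ∇_k g_{ij} = ∂_k g_{ij} - Γ^m_{ki} g_{mj} - Γ^m_{kj} g_{im}:
∇_y g_{xy} = (0) - (-x) - (-x) = 2*x ≠ 0
So the connection is not metric compatible (it is not the Levi-Civita connection).
False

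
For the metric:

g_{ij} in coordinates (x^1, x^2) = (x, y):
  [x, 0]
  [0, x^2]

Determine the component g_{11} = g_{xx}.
With x^1 = x, x^2 = y, g_{11} = g_{xx} is the row-1, column-1 entry of the matrix.
g_{11} = x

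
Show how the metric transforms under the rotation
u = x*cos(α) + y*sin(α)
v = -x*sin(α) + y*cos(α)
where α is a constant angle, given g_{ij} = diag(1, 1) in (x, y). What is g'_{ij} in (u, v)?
Invert the transformation: x = u*cos(α) - v*sin(α), y = u*sin(α) + v*cos(α)
g'_{ij} = (∂x^k/∂x'^i)(∂x^l/∂x'^j) g_{kl}; with g_{kl} = δ_{kl} this is Σ_k (∂x^k/∂x'^i)(∂x^k/∂x'^j).
Jacobian: ∂x/∂u = cos(α), ∂x/∂v = -sin(α), ∂y/∂u = sin(α), ∂y/∂v = cos(α)
g'_{uu} = (cos(α))(cos(α)) + (sin(α))(sin(α)) = 1
g'_{uv} = (cos(α))(-sin(α)) + (sin(α))(cos(α)) = 0
g'_{vv} = (-sin(α))(-sin(α)) + (cos(α))(cos(α)) = 1
g'_{ij} = diag(1, 1)
The Euclidean metric is invariant under rotations.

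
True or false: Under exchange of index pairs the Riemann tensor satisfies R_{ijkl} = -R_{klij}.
The pair-exchange symmetry has a plus sign: R_{ijkl} = +R_{klij}.
False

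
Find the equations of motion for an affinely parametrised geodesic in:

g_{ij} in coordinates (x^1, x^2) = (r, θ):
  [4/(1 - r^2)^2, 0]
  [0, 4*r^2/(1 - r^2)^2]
Geodesic equation: d^2x^k/dλ^2 + Γ^k_{ij} (dx^i/dλ)(dx^j/dλ) = 0.
Non-zero Christoffel symbols:
Γ^r_{r r} = 2*r/(1 - r^2)
Γ^r_{θ θ} = (r^3 + r)/(r^2 - 1)
Γ^θ_{r θ} = (-r^2 - 1)/(r^3 - r)
Substituting (the symmetric pair Γ^k_{ij}, Γ^k_{ji} combines into a factor 2):
d^2r/dλ^2 + (2*r/(1 - r^2)) (dr/dλ)^2 + ((r^3 + r)/(r^2 - 1)) (dθ/dλ)^2 = 0
d^2θ/dλ^2 + ((-2*r^2 - 2)/(r^3 - r)) (dr/dλ)(dθ/dλ) = 0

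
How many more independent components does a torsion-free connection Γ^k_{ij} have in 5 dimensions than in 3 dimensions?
Independent components in n dimensions: n × n(n+1)/2 = n^2(n+1)/2.
5D: 5 × 15 = 75
3D: 3 × 6 = 18
Difference = 75 - 18 = 57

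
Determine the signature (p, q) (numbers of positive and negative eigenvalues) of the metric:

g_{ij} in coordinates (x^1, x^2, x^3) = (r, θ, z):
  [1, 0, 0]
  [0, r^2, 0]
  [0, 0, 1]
The metric is diagonal, so its eigenvalues are the diagonal entries: 1, r^2, 1 (at a generic point, where coordinate-dependent entries are positive).
3 positive, 0 negative.
(3, 0) - Riemannian (positive definite)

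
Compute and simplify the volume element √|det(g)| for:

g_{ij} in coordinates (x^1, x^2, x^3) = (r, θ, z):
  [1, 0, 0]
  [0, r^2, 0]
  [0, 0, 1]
det(g) = r^2
√|det(g)| = r
Volume element: dV = r dr dθ dz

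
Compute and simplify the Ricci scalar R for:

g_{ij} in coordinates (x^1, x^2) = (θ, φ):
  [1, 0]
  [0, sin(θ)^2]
Non-zero Christoffel symbols (Γ^k_{ij} = Γ^k_{ji}):
Γ^θ_{φ φ} = -sin(2*θ)/2
Γ^φ_{θ φ} = 1/tan(θ)
Ricci tensor (R_{ij} = R^k_{ikj}): R_{θθ} = 1, R_{θφ} = 0, R_{φφ} = sin(θ)^2
Inverse metric: g^{θθ} = 1, g^{φφ} = 1/sin(θ)^2
R = g^{ij} R_{ij} = (1)(1) + (1/sin(θ)^2)(sin(θ)^2) = 2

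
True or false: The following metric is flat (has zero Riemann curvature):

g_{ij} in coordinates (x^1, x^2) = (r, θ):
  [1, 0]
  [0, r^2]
Non-zero Christoffel symbols:
Γ^r_{θ θ} = -r
Γ^θ_{r θ} = 1/r
Ricci tensor: R_{rr} = 0, R_{rθ} = 0, R_{θθ} = 0
All R_{ij} vanish; in 2 dimensions the Riemann tensor is fully determined by the Ricci tensor, so R^i_{jkl} = 0: the metric is flat (curvilinear coordinates on flat space).
True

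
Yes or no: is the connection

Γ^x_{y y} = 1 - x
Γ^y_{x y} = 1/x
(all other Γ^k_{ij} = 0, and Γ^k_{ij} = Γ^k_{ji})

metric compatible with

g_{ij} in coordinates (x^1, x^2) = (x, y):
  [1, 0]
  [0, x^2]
Using ∇_k g_{ij} = ∂_k g_{ij} - Γ^m_{ki} g_{mj} - Γ^m_{kj} g_{im}:
∇_y g_{xy} = (0) - (x) - (1 - x) = -1 ≠ 0
So the connection is not metric compatible (it is not the Levi-Civita connection).
No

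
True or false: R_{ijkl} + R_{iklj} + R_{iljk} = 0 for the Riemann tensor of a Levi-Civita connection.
This is the first (algebraic) Bianchi identity.
True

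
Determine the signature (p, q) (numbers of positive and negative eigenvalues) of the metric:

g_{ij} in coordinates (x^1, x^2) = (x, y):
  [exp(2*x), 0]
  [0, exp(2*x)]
The metric is diagonal, so its eigenvalues are the diagonal entries: exp(2*x), exp(2*x) (at a generic point, where coordinate-dependent entries are positive).
2 positive, 0 negative.
(2, 0) - Riemannian (positive definite)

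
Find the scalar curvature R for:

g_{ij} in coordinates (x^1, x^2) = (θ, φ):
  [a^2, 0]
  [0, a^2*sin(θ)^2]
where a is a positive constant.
Non-zero Christoffel symbols (Γ^k_{ij} = Γ^k_{ji}):
Γ^θ_{φ φ} = -sin(2*θ)/2
Γ^φ_{θ φ} = 1/tan(θ)
Ricci tensor (R_{ij} = R^k_{ikj}): R_{θθ} = 1, R_{θφ} = 0, R_{φφ} = sin(θ)^2
Inverse metric: g^{θθ} = 1/a^2, g^{φφ} = 1/(a^2*sin(θ)^2)
R = g^{ij} R_{ij} = (1/a^2)(1) + (1/(a^2*sin(θ)^2))(sin(θ)^2) = 2/a^2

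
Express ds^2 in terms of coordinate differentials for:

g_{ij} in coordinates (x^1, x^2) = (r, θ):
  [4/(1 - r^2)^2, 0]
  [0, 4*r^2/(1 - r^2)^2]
ds^2 = g_{ij} dx^i dx^j; only the non-zero components contribute.
ds^2 = (4/(1 - r^2)^2) dr^2 + (4*r^2/(1 - r^2)^2) dθ^2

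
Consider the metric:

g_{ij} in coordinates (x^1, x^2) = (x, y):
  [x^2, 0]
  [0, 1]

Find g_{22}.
With x^1 = x, x^2 = y, g_{22} = g_{yy} is the row-2, column-2 entry of the matrix.
g_{22} = 1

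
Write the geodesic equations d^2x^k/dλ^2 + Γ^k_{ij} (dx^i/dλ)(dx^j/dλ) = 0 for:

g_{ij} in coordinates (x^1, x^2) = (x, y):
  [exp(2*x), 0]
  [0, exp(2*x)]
Geodesic equation: d^2x^k/dλ^2 + Γ^k_{ij} (dx^i/dλ)(dx^j/dλ) = 0.
Non-zero Christoffel symbols:
Γ^x_{x x} = 1
Γ^x_{y y} = -1
Γ^y_{x y} = 1
Substituting (the symmetric pair Γ^k_{ij}, Γ^k_{ji} combines into a factor 2):
d^2x/dλ^2 + (dx/dλ)^2 - (dy/dλ)^2 = 0
d^2y/dλ^2 + 2 (dx/dλ)(dy/dλ) = 0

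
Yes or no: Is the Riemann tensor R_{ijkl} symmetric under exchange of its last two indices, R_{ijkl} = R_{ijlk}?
It is antisymmetric in the last pair: R_{ijkl} = -R_{ijlk}.
No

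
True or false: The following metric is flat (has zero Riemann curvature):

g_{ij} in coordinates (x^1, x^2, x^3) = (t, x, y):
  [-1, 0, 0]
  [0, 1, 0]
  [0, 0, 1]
All metric components are constant, so every Christoffel symbol vanishes and R^i_{jkl} = 0.
True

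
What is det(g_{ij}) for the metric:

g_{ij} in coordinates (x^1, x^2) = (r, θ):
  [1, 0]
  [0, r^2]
For a 2×2 metric: det(g) = g_{11}·g_{22} - g_{12}·g_{21}
= (1)·(r^2) - (0)·(0)
= r^2 - 0
det(g) = r^2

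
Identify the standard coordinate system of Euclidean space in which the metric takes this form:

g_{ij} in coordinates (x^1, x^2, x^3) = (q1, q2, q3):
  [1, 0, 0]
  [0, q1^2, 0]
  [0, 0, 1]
The line element ds^2 = dq1^2 + q1^2 dq2^2 + dq3^2 is dr^2 + r^2 dθ^2 + dz^2 with q1 = r, q2 = θ, q3 = z.
cylindrical coordinates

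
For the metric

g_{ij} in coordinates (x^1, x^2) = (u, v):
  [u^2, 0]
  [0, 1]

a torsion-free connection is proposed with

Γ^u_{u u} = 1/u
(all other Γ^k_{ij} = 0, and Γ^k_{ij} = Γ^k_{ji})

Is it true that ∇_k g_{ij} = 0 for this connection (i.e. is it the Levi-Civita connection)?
Using ∇_k g_{ij} = ∂_k g_{ij} - Γ^m_{ki} g_{mj} - Γ^m_{kj} g_{im}:
e.g. ∇_u g_{uu} = (2*u) - (u) - (u) = 0
Every component ∇_k g_{ij} vanishes: the connection is metric compatible.
Yes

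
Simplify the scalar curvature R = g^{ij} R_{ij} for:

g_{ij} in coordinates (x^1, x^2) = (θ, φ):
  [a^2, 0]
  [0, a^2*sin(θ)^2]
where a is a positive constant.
Non-zero Christoffel symbols (Γ^k_{ij} = Γ^k_{ji}):
Γ^θ_{φ φ} = -sin(2*θ)/2
Γ^φ_{θ φ} = 1/tan(θ)
Ricci tensor (R_{ij} = R^k_{ikj}): R_{θθ} = 1, R_{θφ} = 0, R_{φφ} = sin(θ)^2
Inverse metric: g^{θθ} = 1/a^2, g^{φφ} = 1/(a^2*sin(θ)^2)
R = g^{ij} R_{ij} = (1/a^2)(1) + (1/(a^2*sin(θ)^2))(sin(θ)^2) = 2/a^2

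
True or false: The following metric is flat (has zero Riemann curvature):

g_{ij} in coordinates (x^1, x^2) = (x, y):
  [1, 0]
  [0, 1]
All metric components are constant, so every Christoffel symbol vanishes and R^i_{jkl} = 0.
True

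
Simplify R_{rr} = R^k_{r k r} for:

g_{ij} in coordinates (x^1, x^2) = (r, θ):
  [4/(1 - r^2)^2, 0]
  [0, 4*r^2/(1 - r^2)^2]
Non-zero Christoffel symbols (Γ^k_{ij} = Γ^k_{ji}):
Γ^r_{r r} = 2*r/(1 - r^2)
Γ^r_{θ θ} = (r^3 + r)/(r^2 - 1)
Γ^θ_{r θ} = (-r^2 - 1)/(r^3 - r)
R^r_{r r r} = 0 (a repeated index in an antisymmetric pair)
R^θ_{r θ r} = ∂_θ Γ^θ_{r r} - ∂_r Γ^θ_{r θ} + Γ^θ_{θ m} Γ^m_{r r} - Γ^θ_{r m} Γ^m_{r θ}
  = (0) - ((r^4 + 4*r^2 - 1)/(r^3 - r)^2) + (2*(r^2 + 1)/(r^2 - 1)^2) - ((r^2 + 1)^2/(r^3 - r)^2) = -4/(r^2 - 1)^2
R_{rr} = R^r_{r r r} + R^θ_{r θ r} = (0) + (-4/(r^2 - 1)^2) = -4/(r^2 - 1)^2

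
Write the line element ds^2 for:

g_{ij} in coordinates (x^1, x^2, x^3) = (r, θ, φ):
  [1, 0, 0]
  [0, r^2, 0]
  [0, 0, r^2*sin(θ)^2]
ds^2 = g_{ij} dx^i dx^j; only the non-zero components contribute.
ds^2 = dr^2 + r^2 dθ^2 + r^2*sin(θ)^2 dφ^2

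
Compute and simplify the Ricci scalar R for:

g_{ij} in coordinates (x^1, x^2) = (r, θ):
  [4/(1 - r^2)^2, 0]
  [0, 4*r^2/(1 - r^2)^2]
Non-zero Christoffel symbols (Γ^k_{ij} = Γ^k_{ji}):
Γ^r_{r r} = 2*r/(1 - r^2)
Γ^r_{θ θ} = (r^3 + r)/(r^2 - 1)
Γ^θ_{r θ} = (-r^2 - 1)/(r^3 - r)
Ricci tensor (R_{ij} = R^k_{ikj}): R_{rr} = -4/(r^2 - 1)^2, R_{rθ} = 0, R_{θθ} = -4*r^2/(r^2 - 1)^2
Inverse metric: g^{rr} = (1 - r^2)^2/4, g^{θθ} = (1 - r^2)^2/(4*r^2)
R = g^{ij} R_{ij} = ((1 - r^2)^2/4)(-4/(r^2 - 1)^2) + ((1 - r^2)^2/(4*r^2))(-4*r^2/(r^2 - 1)^2) = -2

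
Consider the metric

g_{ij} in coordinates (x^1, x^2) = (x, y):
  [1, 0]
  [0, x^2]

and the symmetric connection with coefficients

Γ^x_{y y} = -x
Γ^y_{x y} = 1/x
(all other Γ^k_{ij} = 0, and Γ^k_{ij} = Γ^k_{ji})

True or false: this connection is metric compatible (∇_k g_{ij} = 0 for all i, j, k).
Using ∇_k g_{ij} = ∂_k g_{ij} - Γ^m_{ki} g_{mj} - Γ^m_{kj} g_{im}:
e.g. ∇_x g_{yy} = (2*x) - (x) - (x) = 0
Every component ∇_k g_{ij} vanishes: the connection is metric compatible.
True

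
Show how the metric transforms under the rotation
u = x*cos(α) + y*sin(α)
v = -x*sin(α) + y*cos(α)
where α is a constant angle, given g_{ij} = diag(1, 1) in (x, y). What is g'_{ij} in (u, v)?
Invert the transformation: x = u*cos(α) - v*sin(α), y = u*sin(α) + v*cos(α)
g'_{ij} = (∂x^k/∂x'^i)(∂x^l/∂x'^j) g_{kl}; with g_{kl} = δ_{kl} this is Σ_k (∂x^k/∂x'^i)(∂x^k/∂x'^j).
Jacobian: ∂x/∂u = cos(α), ∂x/∂v = -sin(α), ∂y/∂u = sin(α), ∂y/∂v = cos(α)
g'_{uu} = (cos(α))(cos(α)) + (sin(α))(sin(α)) = 1
g'_{uv} = (cos(α))(-sin(α)) + (sin(α))(cos(α)) = 0
g'_{vv} = (-sin(α))(-sin(α)) + (cos(α))(cos(α)) = 1
g'_{ij} = diag(1, 1)
The Euclidean metric is invariant under rotations.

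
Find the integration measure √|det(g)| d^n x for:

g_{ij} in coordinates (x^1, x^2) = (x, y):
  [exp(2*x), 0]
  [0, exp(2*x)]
det(g) = exp(4*x)
√|det(g)| = exp(2*x)
Volume element: dV = exp(2*x) dx dy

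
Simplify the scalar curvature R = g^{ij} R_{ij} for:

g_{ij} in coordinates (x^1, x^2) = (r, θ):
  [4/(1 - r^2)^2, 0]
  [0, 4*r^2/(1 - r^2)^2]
Non-zero Christoffel symbols (Γ^k_{ij} = Γ^k_{ji}):
Γ^r_{r r} = 2*r/(1 - r^2)
Γ^r_{θ θ} = (r^3 + r)/(r^2 - 1)
Γ^θ_{r θ} = (-r^2 - 1)/(r^3 - r)
Ricci tensor (R_{ij} = R^k_{ikj}): R_{rr} = -4/(r^2 - 1)^2, R_{rθ} = 0, R_{θθ} = -4*r^2/(r^2 - 1)^2
Inverse metric: g^{rr} = (1 - r^2)^2/4, g^{θθ} = (1 - r^2)^2/(4*r^2)
R = g^{ij} R_{ij} = ((1 - r^2)^2/4)(-4/(r^2 - 1)^2) + ((1 - r^2)^2/(4*r^2))(-4*r^2/(r^2 - 1)^2) = -2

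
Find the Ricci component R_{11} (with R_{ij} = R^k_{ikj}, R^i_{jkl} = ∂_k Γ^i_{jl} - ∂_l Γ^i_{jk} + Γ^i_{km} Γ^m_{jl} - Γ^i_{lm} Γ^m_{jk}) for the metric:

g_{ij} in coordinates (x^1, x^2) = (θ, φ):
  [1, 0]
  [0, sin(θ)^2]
Non-zero Christoffel symbols (Γ^k_{ij} = Γ^k_{ji}):
Γ^θ_{φ φ} = -sin(2*θ)/2
Γ^φ_{θ φ} = 1/tan(θ)
R^θ_{θ θ θ} = 0 (a repeated index in an antisymmetric pair)
R^φ_{θ φ θ} = ∂_φ Γ^φ_{θ θ} - ∂_θ Γ^φ_{θ φ} + Γ^φ_{φ m} Γ^m_{θ θ} - Γ^φ_{θ m} Γ^m_{θ φ}
  = (0) - (-1/sin(θ)^2) + (0) - (1/tan(θ)^2) = 1
R_{θθ} = R^θ_{θ θ θ} + R^φ_{θ φ θ} = (0) + (1) = 1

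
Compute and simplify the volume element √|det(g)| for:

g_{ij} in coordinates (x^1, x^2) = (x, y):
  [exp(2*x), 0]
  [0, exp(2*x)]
det(g) = exp(4*x)
√|det(g)| = exp(2*x)
Volume element: dV = exp(2*x) dx dy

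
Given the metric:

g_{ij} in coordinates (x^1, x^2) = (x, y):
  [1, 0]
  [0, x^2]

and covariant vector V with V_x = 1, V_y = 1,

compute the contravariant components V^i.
Inverse metric (diagonal): g^{xx} = 1, g^{yy} = 1/x^2
V^i = g^{ij} V_j:
V^x = (1)(1) + (0)(1) = 1
V^y = (0)(1) + (1/x^2)(1) = 1/x^2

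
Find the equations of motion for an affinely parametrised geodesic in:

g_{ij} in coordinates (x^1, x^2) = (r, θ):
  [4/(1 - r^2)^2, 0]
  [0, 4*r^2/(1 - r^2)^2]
Geodesic equation: d^2x^k/dλ^2 + Γ^k_{ij} (dx^i/dλ)(dx^j/dλ) = 0.
Non-zero Christoffel symbols:
Γ^r_{r r} = 2*r/(1 - r^2)
Γ^r_{θ θ} = (r^3 + r)/(r^2 - 1)
Γ^θ_{r θ} = (-r^2 - 1)/(r^3 - r)
Substituting (the symmetric pair Γ^k_{ij}, Γ^k_{ji} combines into a factor 2):
d^2r/dλ^2 + (2*r/(1 - r^2)) (dr/dλ)^2 + ((r^3 + r)/(r^2 - 1)) (dθ/dλ)^2 = 0
d^2θ/dλ^2 + ((-2*r^2 - 2)/(r^3 - r)) (dr/dλ)(dθ/dλ) = 0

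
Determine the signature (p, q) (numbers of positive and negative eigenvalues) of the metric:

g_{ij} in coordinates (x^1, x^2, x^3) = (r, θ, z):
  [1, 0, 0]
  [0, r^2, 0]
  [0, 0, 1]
The metric is diagonal, so its eigenvalues are the diagonal entries: 1, r^2, 1 (at a generic point, where coordinate-dependent entries are positive).
3 positive, 0 negative.
(3, 0) - Riemannian (positive definite)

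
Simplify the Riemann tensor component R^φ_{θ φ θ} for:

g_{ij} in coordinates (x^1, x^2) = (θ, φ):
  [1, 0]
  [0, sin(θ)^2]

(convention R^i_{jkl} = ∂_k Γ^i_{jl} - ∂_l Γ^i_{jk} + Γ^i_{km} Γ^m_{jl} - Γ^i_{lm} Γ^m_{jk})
Non-zero Christoffel symbols (Γ^k_{ij} = Γ^k_{ji}):
Γ^θ_{φ φ} = -sin(2*θ)/2
Γ^φ_{θ φ} = 1/tan(θ)
R^φ_{θ φ θ} = ∂_φ Γ^φ_{θ θ} - ∂_θ Γ^φ_{θ φ} + Γ^φ_{φ m} Γ^m_{θ θ} - Γ^φ_{θ m} Γ^m_{θ φ}
  = (0) - (-1/sin(θ)^2) + (0) - (1/tan(θ)^2) = 1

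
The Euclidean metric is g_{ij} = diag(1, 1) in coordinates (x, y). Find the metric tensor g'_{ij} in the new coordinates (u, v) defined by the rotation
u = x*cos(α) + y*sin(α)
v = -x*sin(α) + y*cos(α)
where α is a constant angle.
Invert the transformation: x = u*cos(α) - v*sin(α), y = u*sin(α) + v*cos(α)
g'_{ij} = (∂x^k/∂x'^i)(∂x^l/∂x'^j) g_{kl}; with g_{kl} = δ_{kl} this is Σ_k (∂x^k/∂x'^i)(∂x^k/∂x'^j).
Jacobian: ∂x/∂u = cos(α), ∂x/∂v = -sin(α), ∂y/∂u = sin(α), ∂y/∂v = cos(α)
g'_{uu} = (cos(α))(cos(α)) + (sin(α))(sin(α)) = 1
g'_{uv} = (cos(α))(-sin(α)) + (sin(α))(cos(α)) = 0
g'_{vv} = (-sin(α))(-sin(α)) + (cos(α))(cos(α)) = 1
g'_{ij} = diag(1, 1)
The Euclidean metric is invariant under rotations.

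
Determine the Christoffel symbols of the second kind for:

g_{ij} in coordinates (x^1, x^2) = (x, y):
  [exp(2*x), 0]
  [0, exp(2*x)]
Using Γ^k_{ij} = (1/2) g^{km} (∂_i g_{mj} + ∂_j g_{mi} - ∂_m g_{ij}); the metric is diagonal, so only the m = k term contributes.
Non-zero symbols (using the symmetry Γ^k_{ij} = Γ^k_{ji}):
Γ^x_{x x} = (1/2) g^{xx} (∂_x g_{xx} + ∂_x g_{xx} - ∂_x g_{xx}) = (1/2)(exp(-2*x))((2*exp(2*x)) + (2*exp(2*x)) - (2*exp(2*x))) = 1
Γ^x_{y y} = (1/2) g^{xx} (∂_y g_{xy} + ∂_y g_{xy} - ∂_x g_{yy}) = (1/2)(exp(-2*x))((0) + (0) - (2*exp(2*x))) = -1
Γ^y_{x y} = (1/2) g^{yy} (∂_x g_{yy} + ∂_y g_{yx} - ∂_y g_{xy}) = (1/2)(exp(-2*x))((2*exp(2*x)) + (0) - (0)) = 1
All other Christoffel symbols are zero.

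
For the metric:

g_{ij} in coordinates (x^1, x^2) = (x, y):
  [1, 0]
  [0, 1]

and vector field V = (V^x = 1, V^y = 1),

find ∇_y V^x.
All Christoffel symbols are zero.
∇_y V^x = ∂_y V^x + Γ^x_{y j} V^j
  = (0) + (0)(1) + (0)(1)
  = 0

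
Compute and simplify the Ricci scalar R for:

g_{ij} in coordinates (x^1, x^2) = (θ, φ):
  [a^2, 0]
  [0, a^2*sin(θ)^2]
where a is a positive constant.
Non-zero Christoffel symbols (Γ^k_{ij} = Γ^k_{ji}):
Γ^θ_{φ φ} = -sin(2*θ)/2
Γ^φ_{θ φ} = 1/tan(θ)
Ricci tensor (R_{ij} = R^k_{ikj}): R_{θθ} = 1, R_{θφ} = 0, R_{φφ} = sin(θ)^2
Inverse metric: g^{θθ} = 1/a^2, g^{φφ} = 1/(a^2*sin(θ)^2)
R = g^{ij} R_{ij} = (1/a^2)(1) + (1/(a^2*sin(θ)^2))(sin(θ)^2) = 2/a^2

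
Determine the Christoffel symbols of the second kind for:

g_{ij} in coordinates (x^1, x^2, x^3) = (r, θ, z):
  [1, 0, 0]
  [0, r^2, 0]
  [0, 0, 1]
Using Γ^k_{ij} = (1/2) g^{km} (∂_i g_{mj} + ∂_j g_{mi} - ∂_m g_{ij}); the metric is diagonal, so only the m = k term contributes.
Non-zero symbols (using the symmetry Γ^k_{ij} = Γ^k_{ji}):
Γ^r_{θ θ} = (1/2) g^{rr} (∂_θ g_{rθ} + ∂_θ g_{rθ} - ∂_r g_{θθ}) = (1/2)(1)((0) + (0) - (2*r)) = -r
Γ^θ_{r θ} = (1/2) g^{θθ} (∂_r g_{θθ} + ∂_θ g_{θr} - ∂_θ g_{rθ}) = (1/2)(1/r^2)((2*r) + (0) - (0)) = 1/r
All other Christoffel symbols are zero.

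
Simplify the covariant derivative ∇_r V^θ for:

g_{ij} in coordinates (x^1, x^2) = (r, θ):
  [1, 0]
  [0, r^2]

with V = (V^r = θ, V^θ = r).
Non-zero Christoffel symbols:
Γ^r_{θ θ} = -r
Γ^θ_{r θ} = 1/r
∇_r V^θ = ∂_r V^θ + Γ^θ_{r j} V^j
  = (1) + (0)(θ) + (1/r)(r)
  = 2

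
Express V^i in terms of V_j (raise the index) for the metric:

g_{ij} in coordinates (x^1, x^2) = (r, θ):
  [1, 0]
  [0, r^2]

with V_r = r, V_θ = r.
Inverse metric (diagonal): g^{rr} = 1, g^{θθ} = 1/r^2
V^i = g^{ij} V_j:
V^r = (1)(r) + (0)(r) = r
V^θ = (0)(r) + (1/r^2)(r) = 1/r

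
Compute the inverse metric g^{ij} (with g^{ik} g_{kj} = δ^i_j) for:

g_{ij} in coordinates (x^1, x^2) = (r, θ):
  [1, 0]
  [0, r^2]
The metric is diagonal, so g^{ij} is diagonal with entries 1/g_{ii}: diag(1, 1/(r^2)).
g^{ij}:
  [1, 0]
  [0, 1/r^2]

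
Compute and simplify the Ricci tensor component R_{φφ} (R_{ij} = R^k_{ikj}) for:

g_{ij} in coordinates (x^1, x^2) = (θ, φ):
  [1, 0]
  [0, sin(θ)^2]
Non-zero Christoffel symbols (Γ^k_{ij} = Γ^k_{ji}):
Γ^θ_{φ φ} = -sin(2*θ)/2
Γ^φ_{θ φ} = 1/tan(θ)
R^θ_{φ θ φ} = ∂_θ Γ^θ_{φ φ} - ∂_φ Γ^θ_{φ θ} + Γ^θ_{θ m} Γ^m_{φ φ} - Γ^θ_{φ m} Γ^m_{φ θ}
  = (-cos(2*θ)) - (0) + (0) - (-cos(θ)^2) = sin(θ)^2
R^φ_{φ φ φ} = 0 (a repeated index in an antisymmetric pair)
R_{φφ} = R^θ_{φ θ φ} + R^φ_{φ φ φ} = (sin(θ)^2) + (0) = sin(θ)^2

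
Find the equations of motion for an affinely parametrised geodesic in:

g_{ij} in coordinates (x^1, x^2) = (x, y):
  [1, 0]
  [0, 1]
Geodesic equation: d^2x^k/dλ^2 + Γ^k_{ij} (dx^i/dλ)(dx^j/dλ) = 0.
All Christoffel symbols vanish, so the geodesics are straight lines:
d^2x/dλ^2 = 0
d^2y/dλ^2 = 0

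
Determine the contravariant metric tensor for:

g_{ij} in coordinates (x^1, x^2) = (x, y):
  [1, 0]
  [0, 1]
The metric is diagonal, so g^{ij} is diagonal with entries 1/g_{ii}: diag(1, 1).
g^{ij}:
  [1, 0]
  [0, 1]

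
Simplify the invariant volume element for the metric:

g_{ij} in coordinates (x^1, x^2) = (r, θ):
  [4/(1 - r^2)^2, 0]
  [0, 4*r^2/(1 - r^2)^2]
det(g) = 16*r^2/(1 - r^2)^4
√|det(g)| = 4*r/(r^2 - 1)^2
Volume element: dV = 4*r/(r^2 - 1)^2 dr dθ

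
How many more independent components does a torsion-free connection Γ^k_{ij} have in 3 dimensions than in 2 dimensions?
Independent components in n dimensions: n × n(n+1)/2 = n^2(n+1)/2.
3D: 3 × 6 = 18
2D: 2 × 3 = 6
Difference = 18 - 6 = 12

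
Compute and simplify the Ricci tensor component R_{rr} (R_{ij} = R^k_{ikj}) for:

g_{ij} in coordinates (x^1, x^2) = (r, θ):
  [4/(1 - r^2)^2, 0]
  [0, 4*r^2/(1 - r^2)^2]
Non-zero Christoffel symbols (Γ^k_{ij} = Γ^k_{ji}):
Γ^r_{r r} = 2*r/(1 - r^2)
Γ^r_{θ θ} = (r^3 + r)/(r^2 - 1)
Γ^θ_{r θ} = (-r^2 - 1)/(r^3 - r)
R^r_{r r r} = 0 (a repeated index in an antisymmetric pair)
R^θ_{r θ r} = ∂_θ Γ^θ_{r r} - ∂_r Γ^θ_{r θ} + Γ^θ_{θ m} Γ^m_{r r} - Γ^θ_{r m} Γ^m_{r θ}
  = (0) - ((r^4 + 4*r^2 - 1)/(r^3 - r)^2) + (2*(r^2 + 1)/(r^2 - 1)^2) - ((r^2 + 1)^2/(r^3 - r)^2) = -4/(r^2 - 1)^2
R_{rr} = R^r_{r r r} + R^θ_{r θ r} = (0) + (-4/(r^2 - 1)^2) = -4/(r^2 - 1)^2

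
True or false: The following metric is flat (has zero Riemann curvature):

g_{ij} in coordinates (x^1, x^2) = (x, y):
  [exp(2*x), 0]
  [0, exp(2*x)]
Non-zero Christoffel symbols:
Γ^x_{x x} = 1
Γ^x_{y y} = -1
Γ^y_{x y} = 1
Ricci tensor: R_{xx} = 0, R_{xy} = 0, R_{yy} = 0
All R_{ij} vanish; in 2 dimensions the Riemann tensor is fully determined by the Ricci tensor, so R^i_{jkl} = 0: the metric is flat (curvilinear coordinates on flat space).
True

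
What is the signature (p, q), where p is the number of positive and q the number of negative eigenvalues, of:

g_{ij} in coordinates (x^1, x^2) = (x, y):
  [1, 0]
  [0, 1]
The metric is diagonal, so its eigenvalues are the diagonal entries: 1, 1 (at a generic point, where coordinate-dependent entries are positive).
2 positive, 0 negative.
(2, 0) - Riemannian (positive definite)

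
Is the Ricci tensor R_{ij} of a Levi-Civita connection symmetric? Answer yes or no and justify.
R_{ij} = R^k_{ikj}; the pair symmetry R_{kilj} = R_{ljki} gives R_{ij} = R_{ji}.
Yes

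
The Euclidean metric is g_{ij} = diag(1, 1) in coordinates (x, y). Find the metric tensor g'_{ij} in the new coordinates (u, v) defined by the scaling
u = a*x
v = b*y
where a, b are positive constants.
Invert the transformation: x = u/a, y = v/b
g'_{ij} = (∂x^k/∂x'^i)(∂x^l/∂x'^j) g_{kl}; with g_{kl} = δ_{kl} this is Σ_k (∂x^k/∂x'^i)(∂x^k/∂x'^j).
Jacobian: ∂x/∂u = 1/a, ∂x/∂v = 0, ∂y/∂u = 0, ∂y/∂v = 1/b
g'_{uu} = (1/a)(1/a) + (0)(0) = 1/a^2
g'_{uv} = (1/a)(0) + (0)(1/b) = 0
g'_{vv} = (0)(0) + (1/b)(1/b) = 1/b^2
g'_{ij} = diag(1/a^2, 1/b^2)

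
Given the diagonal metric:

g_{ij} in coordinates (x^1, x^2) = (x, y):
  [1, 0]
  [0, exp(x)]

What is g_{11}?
With x^1 = x, x^2 = y, g_{11} = g_{xx} is the row-1, column-1 entry of the matrix.
g_{11} = 1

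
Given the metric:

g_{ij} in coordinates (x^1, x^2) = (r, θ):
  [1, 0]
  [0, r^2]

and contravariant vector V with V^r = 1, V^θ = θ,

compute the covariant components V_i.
V_i = g_{ij} V^j:
V_r = (1)(1) + (0)(θ) = 1
V_θ = (0)(1) + (r^2)(θ) = r^2*θ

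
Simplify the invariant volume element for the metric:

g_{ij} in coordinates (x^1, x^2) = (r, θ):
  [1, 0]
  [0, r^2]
det(g) = r^2
√|det(g)| = r
Volume element: dV = r dr dθ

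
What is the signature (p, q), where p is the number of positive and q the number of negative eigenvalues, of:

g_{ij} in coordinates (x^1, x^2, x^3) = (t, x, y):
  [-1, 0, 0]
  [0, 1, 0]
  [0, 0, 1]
The metric is diagonal, so its eigenvalues are the diagonal entries: -1, 1, 1 (at a generic point, where coordinate-dependent entries are positive).
2 positive, 1 negative.
(2, 1) - Lorentzian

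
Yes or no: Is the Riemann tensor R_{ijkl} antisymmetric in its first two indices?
R_{ijkl} = -R_{jikl} (follows from metric compatibility).
Yes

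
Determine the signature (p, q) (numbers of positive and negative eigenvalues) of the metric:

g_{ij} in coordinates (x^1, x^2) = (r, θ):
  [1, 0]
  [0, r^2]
The metric is diagonal, so its eigenvalues are the diagonal entries: 1, r^2 (at a generic point, where coordinate-dependent entries are positive).
2 positive, 0 negative.
(2, 0) - Riemannian (positive definite)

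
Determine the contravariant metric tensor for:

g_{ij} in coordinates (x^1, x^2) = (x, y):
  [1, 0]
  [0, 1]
The metric is diagonal, so g^{ij} is diagonal with entries 1/g_{ii}: diag(1, 1).
g^{ij}:
  [1, 0]
  [0, 1]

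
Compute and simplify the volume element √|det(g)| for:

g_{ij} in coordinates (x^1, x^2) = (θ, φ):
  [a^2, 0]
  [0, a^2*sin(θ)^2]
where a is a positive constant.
det(g) = a^4*sin(θ)^2
√|det(g)| = a^2*sin(θ) (taking 0 < θ < π so that |sin(θ)| = sin(θ))
Volume element: dV = a^2*sin(θ) dθ dφ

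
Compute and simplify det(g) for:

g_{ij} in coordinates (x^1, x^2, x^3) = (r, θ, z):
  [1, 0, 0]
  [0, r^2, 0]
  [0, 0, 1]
Diagonal metric: det(g) = g_{11}·g_{22}·g_{33}
= (1)·(r^2)·(1)
det(g) = r^2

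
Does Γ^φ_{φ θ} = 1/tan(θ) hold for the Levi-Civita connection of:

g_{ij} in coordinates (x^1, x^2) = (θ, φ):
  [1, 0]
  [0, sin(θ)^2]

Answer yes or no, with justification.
Γ^φ_{φ θ} = (1/2) g^{φφ} (∂_φ g_{φθ} + ∂_θ g_{φφ} - ∂_φ g_{φθ}) = (1/2)(1/sin(θ)^2)((0) + (sin(2*θ)) - (0)) = 1/tan(θ)
This equals the proposed value 1/tan(θ).
Yes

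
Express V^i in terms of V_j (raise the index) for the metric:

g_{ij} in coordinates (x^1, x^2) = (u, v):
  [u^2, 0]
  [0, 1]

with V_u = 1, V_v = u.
Inverse metric (diagonal): g^{uu} = 1/u^2, g^{vv} = 1
V^i = g^{ij} V_j:
V^u = (1/u^2)(1) + (0)(u) = 1/u^2
V^v = (0)(1) + (1)(u) = u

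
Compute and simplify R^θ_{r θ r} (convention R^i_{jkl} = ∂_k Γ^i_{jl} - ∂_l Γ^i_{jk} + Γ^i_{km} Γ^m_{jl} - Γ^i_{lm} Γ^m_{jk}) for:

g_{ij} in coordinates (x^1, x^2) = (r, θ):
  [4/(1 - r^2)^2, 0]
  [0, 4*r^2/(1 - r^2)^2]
Non-zero Christoffel symbols (Γ^k_{ij} = Γ^k_{ji}):
Γ^r_{r r} = 2*r/(1 - r^2)
Γ^r_{θ θ} = (r^3 + r)/(r^2 - 1)
Γ^θ_{r θ} = (-r^2 - 1)/(r^3 - r)
R^θ_{r θ r} = ∂_θ Γ^θ_{r r} - ∂_r Γ^θ_{r θ} + Γ^θ_{θ m} Γ^m_{r r} - Γ^θ_{r m} Γ^m_{r θ}
  = (0) - ((r^4 + 4*r^2 - 1)/(r^3 - r)^2) + (2*(r^2 + 1)/(r^2 - 1)^2) - ((r^2 + 1)^2/(r^3 - r)^2) = -4/(r^2 - 1)^2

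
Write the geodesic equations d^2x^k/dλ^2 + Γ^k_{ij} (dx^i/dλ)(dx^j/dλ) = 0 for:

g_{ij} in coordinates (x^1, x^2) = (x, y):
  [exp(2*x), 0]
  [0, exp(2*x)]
Geodesic equation: d^2x^k/dλ^2 + Γ^k_{ij} (dx^i/dλ)(dx^j/dλ) = 0.
Non-zero Christoffel symbols:
Γ^x_{x x} = 1
Γ^x_{y y} = -1
Γ^y_{x y} = 1
Substituting (the symmetric pair Γ^k_{ij}, Γ^k_{ji} combines into a factor 2):
d^2x/dλ^2 + (dx/dλ)^2 - (dy/dλ)^2 = 0
d^2y/dλ^2 + 2 (dx/dλ)(dy/dλ) = 0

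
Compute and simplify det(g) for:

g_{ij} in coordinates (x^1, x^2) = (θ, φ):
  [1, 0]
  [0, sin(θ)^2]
For a 2×2 metric: det(g) = g_{11}·g_{22} - g_{12}·g_{21}
= (1)·(sin(θ)^2) - (0)·(0)
= sin(θ)^2 - 0
det(g) = sin(θ)^2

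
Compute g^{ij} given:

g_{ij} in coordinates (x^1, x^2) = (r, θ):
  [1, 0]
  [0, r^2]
The metric is diagonal, so g^{ij} is diagonal with entries 1/g_{ii}: diag(1, 1/(r^2)).
g^{ij}:
  [1, 0]
  [0, 1/r^2]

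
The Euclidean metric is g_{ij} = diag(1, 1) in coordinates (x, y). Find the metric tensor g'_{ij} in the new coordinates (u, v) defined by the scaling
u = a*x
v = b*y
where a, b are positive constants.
Invert the transformation: x = u/a, y = v/b
g'_{ij} = (∂x^k/∂x'^i)(∂x^l/∂x'^j) g_{kl}; with g_{kl} = δ_{kl} this is Σ_k (∂x^k/∂x'^i)(∂x^k/∂x'^j).
Jacobian: ∂x/∂u = 1/a, ∂x/∂v = 0, ∂y/∂u = 0, ∂y/∂v = 1/b
g'_{uu} = (1/a)(1/a) + (0)(0) = 1/a^2
g'_{uv} = (1/a)(0) + (0)(1/b) = 0
g'_{vv} = (0)(0) + (1/b)(1/b) = 1/b^2
g'_{ij} = diag(1/a^2, 1/b^2)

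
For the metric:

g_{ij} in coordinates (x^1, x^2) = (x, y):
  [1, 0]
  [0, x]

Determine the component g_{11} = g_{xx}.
With x^1 = x, x^2 = y, g_{11} = g_{xx} is the row-1, column-1 entry of the matrix.
g_{11} = 1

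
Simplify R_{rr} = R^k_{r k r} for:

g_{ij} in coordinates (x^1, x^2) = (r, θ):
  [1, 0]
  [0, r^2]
Non-zero Christoffel symbols (Γ^k_{ij} = Γ^k_{ji}):
Γ^r_{θ θ} = -r
Γ^θ_{r θ} = 1/r
R^r_{r r r} = 0 (a repeated index in an antisymmetric pair)
R^θ_{r θ r} = ∂_θ Γ^θ_{r r} - ∂_r Γ^θ_{r θ} + Γ^θ_{θ m} Γ^m_{r r} - Γ^θ_{r m} Γ^m_{r θ}
  = (0) - (-1/r^2) + (0) - (1/r^2) = 0
R_{rr} = R^r_{r r r} + R^θ_{r θ r} = (0) + (0) = 0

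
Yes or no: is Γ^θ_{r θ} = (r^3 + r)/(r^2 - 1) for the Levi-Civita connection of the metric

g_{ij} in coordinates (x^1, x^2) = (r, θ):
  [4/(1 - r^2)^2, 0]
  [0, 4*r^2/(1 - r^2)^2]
Γ^θ_{r θ} = (1/2) g^{θθ} (∂_r g_{θθ} + ∂_θ g_{θr} - ∂_θ g_{rθ}) = (1/2)((1 - r^2)^2/(4*r^2))((-8*(r^3 + r)/(r^2 - 1)^3) + (0) - (0)) = (-r^2 - 1)/(r^3 - r)
This differs from the proposed value (r^3 + r)/(r^2 - 1).
No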